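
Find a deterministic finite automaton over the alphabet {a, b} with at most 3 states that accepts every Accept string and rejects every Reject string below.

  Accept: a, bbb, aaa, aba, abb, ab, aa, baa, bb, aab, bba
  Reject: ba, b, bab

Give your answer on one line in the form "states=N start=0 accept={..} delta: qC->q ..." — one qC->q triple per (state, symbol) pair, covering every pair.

states=3 start=0 accept={1} delta: 0a->1 0b->2 1a->1 1b->1 2a->0 2b->1

Fold the examples into a partial DFA from state 0: repeatedly fix the first undefined (state, symbol) met by the shortest-then-alphabetical prefix, trying targets in increasing order and rejecting any under which an Accept and a Reject string meet in one state with the same remainder; add a state when all current targets are rejected. Accepting states are where Accept strings end.
a: 0a undefined. 0a->0: no, aba/ba meet in 0 with "ba" left. Open state 1: 0a->1.
b: 0b undefined. 0b->0: no, a/ba meet in 1. 0b->1: no, a/b meet in 1. Open state 2: 0b->2.
aa: 1a undefined. 1a->0: no, aab/b meet in 2. 1a->1: ok.
ab: 1b undefined. 1b->0: no, abb/b meet in 2. 1b->1: ok.
ba: 2a undefined. 2a->0: ok.
bb: 2b undefined. 2b->0: no, bbb/b meet in 2. 2b->1: ok.
All examples now run through 3 states with every (state, symbol) defined. Accept strings end in {1}, Reject strings end in {0,2}; accept={1}.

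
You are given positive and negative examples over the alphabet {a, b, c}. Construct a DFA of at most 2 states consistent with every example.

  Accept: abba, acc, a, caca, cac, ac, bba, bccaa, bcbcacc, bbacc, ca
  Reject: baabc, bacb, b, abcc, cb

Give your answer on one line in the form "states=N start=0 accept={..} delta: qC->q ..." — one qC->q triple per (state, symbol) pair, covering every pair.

states=2 start=0 accept={0} delta: 0a->0 0b->1 0c->0 1a->0 1b->0 1c->1

State merging on the prefix tree: take the shortest (then alphabetical) example prefix whose next move is undefined and point that move at state 0, else 1, else 2, ...; a target is out if some Accept/Reject pair would then sit in one state with the same input left (inseparable). If every existing state is out, open a new one.
a: 0a undefined. 0a->0: ok.
b: 0b undefined. 0b->0: no, abba/b meet in 0. Open state 1: 0b->1.
c: 0c undefined. 0c->0: ok.
ba: 1a undefined. 1a->0: ok.
bb: 1b undefined. 1b->0: ok.
bc: 1c undefined. 1c->0: no, abba/baabc meet in 0. 1c->1: ok.
All examples now run through 2 states with every (state, symbol) defined. Accept strings end in {0}, Reject strings end in {1}; accept={0}.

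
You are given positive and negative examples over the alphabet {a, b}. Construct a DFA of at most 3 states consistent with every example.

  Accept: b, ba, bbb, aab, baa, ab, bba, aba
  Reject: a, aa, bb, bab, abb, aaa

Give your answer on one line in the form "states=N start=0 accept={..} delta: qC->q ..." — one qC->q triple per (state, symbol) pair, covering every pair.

states=3 start=0 accept={1} delta: 0a->0 0b->1 1a->1 1b->2 2a->1 2b->1

State merging on the prefix tree: take the shortest (then alphabetical) example prefix whose next move is undefined and point that move at state 0, else 1, else 2, ...; a target is out if some Accept/Reject pair would then sit in one state with the same input left (inseparable). If every existing state is out, open a new one.
a: 0a undefined. 0a->0: ok.
b: 0b undefined. 0b->0: no, b/a meet in 0. Open state 1: 0b->1.
ba: 1a undefined. 1a->0: no, b/bab meet in 1. 1a->1: ok.
bb: 1b undefined. 1b->0: no, bba/a meet in 0. 1b->1: no, b/bb meet in 1. Open state 2: 1b->2.
bba: 2a undefined. 2a->0: no, bba/a meet in 0. 2a->1: ok.
bbb: 2b undefined. 2b->0: no, bbb/a meet in 0. 2b->1: ok.
All examples now run through 3 states with every (state, symbol) defined. Accept strings end in {1}, Reject strings end in {0,2}; accept={1}.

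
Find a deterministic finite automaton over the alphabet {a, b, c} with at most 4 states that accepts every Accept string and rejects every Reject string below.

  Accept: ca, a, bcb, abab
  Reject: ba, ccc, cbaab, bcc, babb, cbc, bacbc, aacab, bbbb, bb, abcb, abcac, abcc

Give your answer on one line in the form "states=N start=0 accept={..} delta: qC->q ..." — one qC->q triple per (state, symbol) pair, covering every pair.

states=3 start=0 accept={1} delta: 0a->1 0b->1 0c->0 1a->0 1b->2 1c->0 2a->0 2b->1 2c->1

State merging on the prefix tree: take the shortest (then alphabetical) example prefix whose next move is undefined and point that move at state 0, else 1, else 2, ...; a target is out if some Accept/Reject pair would then sit in one state with the same input left (inseparable). If every existing state is out, open a new one.
a: 0a undefined. 0a->0: no, bcb/abcb meet in 0 with "bcb" left. Open state 1: 0a->1.
b: 0b undefined. 0b->0: no, a/ba meet in 1. 0b->1: ok.
c: 0c undefined. 0c->0: ok.
aa: 1a undefined. 1a->0: ok.
ab: 1b undefined. 1b->0: no, ca/abcb meet in 1. 1b->1: no, ca/cbaab meet in 1. Open state 2: 1b->2.
bc: 1c undefined. 1c->0: ok.
aba: 2a undefined. 2a->0: ok.
abc: 2c undefined. 2c->0: no, ca/abcb meet in 1. 2c->1: ok.
bbb: 2b undefined. 2b->0: no, ca/bbbb meet in 1. 2b->1: ok.
All examples now run through 3 states with every (state, symbol) defined. Accept strings end in {1}, Reject strings end in {0,2}; accept={1}.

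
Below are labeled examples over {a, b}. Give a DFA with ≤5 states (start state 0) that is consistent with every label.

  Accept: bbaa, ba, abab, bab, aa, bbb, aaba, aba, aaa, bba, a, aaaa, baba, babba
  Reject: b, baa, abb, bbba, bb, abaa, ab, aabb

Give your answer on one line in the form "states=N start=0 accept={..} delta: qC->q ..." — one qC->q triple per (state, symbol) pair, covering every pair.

states=4 start=0 accept={0,2} delta: 0a->0 0b->1 1a->2 1b->3 2a->1 2b->0 3a->0 3b->2

State merging on the prefix tree: take the shortest (then alphabetical) example prefix whose next move is undefined and point that move at state 0, else 1, else 2, ...; a target is out if some Accept/Reject pair would then sit in one state with the same input left (inseparable). If every existing state is out, open a new one.
a: 0a undefined. 0a->0: ok.
b: 0b undefined. 0b->0: no, bbaa/b meet in 0. Open state 1: 0b->1.
ba: 1a undefined. 1a->0: no, ba/baa meet in 0. 1a->1: no, ba/b meet in 1. Open state 2: 1a->2.
bb: 1b undefined. 1b->0: no, bbaa/abb meet in 0. 1b->1: no, bbaa/baa meet in 2 with "a" left. 1b->2: no, ba/abb meet in 2. Open state 3: 1b->3.
baa: 2a undefined. 2a->0: no, aa/baa meet in 0. 2a->1: ok.
bab: 2b undefined. 2b->0: ok.
bba: 3a undefined. 3a->0: ok.
bbb: 3b undefined. 3b->0: no, bbaa/bbba meet in 0. 3b->1: no, ba/bbba meet in 2. 3b->2: ok.
All examples now run through 4 states with every (state, symbol) defined. Accept strings end in {0,2}, Reject strings end in {1,3}; accept={0,2}.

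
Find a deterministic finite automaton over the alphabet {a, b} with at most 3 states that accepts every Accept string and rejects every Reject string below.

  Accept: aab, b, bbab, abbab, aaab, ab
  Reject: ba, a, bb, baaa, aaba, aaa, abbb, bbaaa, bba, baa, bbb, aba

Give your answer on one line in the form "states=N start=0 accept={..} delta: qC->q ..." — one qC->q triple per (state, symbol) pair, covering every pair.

Grow the machine one transition at a time. Run the examples from 0; the earliest place one falls off (shortest prefix, ties alphabetical) gets sent to the lowest-numbered state that keeps every Accept/Reject pair distinguishable — a pair clashes when both reach the same state with identical unread suffix — and to a fresh state only if none does.
a: 0a undefined. 0a->0: ok.
b: 0b undefined. 0b->0: no, aab/ba meet in 0. Open state 1: 0b->1.
ba: 1a undefined. 1a->0: ok.
bb: 1b undefined. 1b->0: no, aab/abbb meet in 1. 1b->1: no, aab/bb meet in 1. Open state 2: 1b->2.
bba: 2a undefined. 2a->0: ok.
bbb: 2b undefined. 2b->0: ok.
All examples now run through 3 states with every (state, symbol) defined. Accept strings end in {1}, Reject strings end in {0,2}; accept={1}.

states=3 start=0 accept={1} delta: 0a->0 0b->1 1a->0 1b->2 2a->0 2b->0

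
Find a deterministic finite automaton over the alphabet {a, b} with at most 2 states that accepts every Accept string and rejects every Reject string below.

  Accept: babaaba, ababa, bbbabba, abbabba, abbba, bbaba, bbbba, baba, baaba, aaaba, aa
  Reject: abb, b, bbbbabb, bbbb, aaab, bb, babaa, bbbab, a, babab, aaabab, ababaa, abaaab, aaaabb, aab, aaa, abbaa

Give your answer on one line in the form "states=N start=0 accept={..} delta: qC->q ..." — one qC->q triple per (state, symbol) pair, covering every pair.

states=2 start=0 accept={0} delta: 0a->1 0b->1 1a->0 1b->1

Grow the machine one transition at a time. Run the examples from 0; the earliest place one falls off (shortest prefix, ties alphabetical) gets sent to the lowest-numbered state that keeps every Accept/Reject pair distinguishable — a pair clashes when both reach the same state with identical unread suffix — and to a fresh state only if none does.
a: 0a undefined. 0a->0: no, aa/a meet in 0. Open state 1: 0a->1.
b: 0b undefined. 0b->0: no, bbbba/a meet in 1. 0b->1: ok.
aa: 1a undefined. 1a->0: ok.
ab: 1b undefined. 1b->0: no, babaaba/abb meet in 1. 1b->1: ok.
All examples now run through 2 states with every (state, symbol) defined. Accept strings end in {0}, Reject strings end in {1}; accept={0}.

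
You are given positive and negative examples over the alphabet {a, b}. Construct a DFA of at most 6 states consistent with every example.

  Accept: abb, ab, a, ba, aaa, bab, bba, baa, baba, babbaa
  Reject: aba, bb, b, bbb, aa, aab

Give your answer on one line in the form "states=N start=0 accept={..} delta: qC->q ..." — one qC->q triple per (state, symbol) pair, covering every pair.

State merging on the prefix tree: take the shortest (then alphabetical) example prefix whose next move is undefined and point that move at state 0, else 1, else 2, ...; a target is out if some Accept/Reject pair would then sit in one state with the same input left (inseparable). If every existing state is out, open a new one.
a: 0a undefined. 0a->0: no, abb/bb meet in 0 with "bb" left. Open state 1: 0a->1.
b: 0b undefined. 0b->0: no, baa/aa meet in 1 with "a" left. 0b->1: no, abb/bbb meet in 1 with "bb" left. Open state 2: 0b->2.
aa: 1a undefined. 1a->0: ok.
ab: 1b undefined. 1b->0: no, abb/b meet in 2. 1b->1: ok.
ba: 2a undefined. 2a->0: no, ba/aba meet in 0. 2a->1: no, baa/aba meet in 0. 2a->2: no, ba/b meet in 2. Open state 3: 2a->3.
bb: 2b undefined. 2b->0: ok.
baa: 3a undefined. 3a->0: no, baa/aba meet in 0. 3a->1: ok.
bab: 3b undefined. 3b->0: no, bab/aba meet in 0. 3b->1: no, baba/aba meet in 0. 3b->2: no, bab/b meet in 2. 3b->3: no, babbaa/aba meet in 0. Open state 4: 3b->4.
baba: 4a undefined. 4a->0: no, baba/aba meet in 0. 4a->1: ok.
babb: 4b undefined. 4b->0: no, babbaa/aba meet in 0. 4b->1: ok.
All examples now run through 5 states with every (state, symbol) defined. Accept strings end in {1,3,4}, Reject strings end in {0,2}; accept={1,3,4}.

states=5 start=0 accept={1,3,4} delta: 0a->1 0b->2 1a->0 1b->1 2a->3 2b->0 3a->1 3b->4 4a->1 4b->1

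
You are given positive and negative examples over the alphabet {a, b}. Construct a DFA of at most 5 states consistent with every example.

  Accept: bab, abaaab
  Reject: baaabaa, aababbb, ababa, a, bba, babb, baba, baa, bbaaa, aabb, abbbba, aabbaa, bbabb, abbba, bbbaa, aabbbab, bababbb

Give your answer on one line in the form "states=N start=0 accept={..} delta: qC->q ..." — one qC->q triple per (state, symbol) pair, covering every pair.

State merging on the prefix tree: take the shortest (then alphabetical) example prefix whose next move is undefined and point that move at state 0, else 1, else 2, ...; a target is out if some Accept/Reject pair would then sit in one state with the same input left (inseparable). If every existing state is out, open a new one.
a: 0a undefined. 0a->0: ok.
b: 0b undefined. 0b->0: no, bab/baaabaa meet in 0. Open state 1: 0b->1.
ba: 1a undefined. 1a->0: ok.
bb: 1b undefined. 1b->0: no, bab/aababbb meet in 1. 1b->1: no, bab/aababbb meet in 1. Open state 2: 1b->2.
bba: 2a undefined. 2a->0: ok.
bbb: 2b undefined. 2b->0: no, bab/aabbbab meet in 1. 2b->1: no, bab/aababbb meet in 1. 2b->2: no, bab/aabbbab meet in 1. Open state 3: 2b->3.
bbba: 3a undefined. 3a->0: no, bab/aabbbab meet in 1. 3a->1: no, bab/abbba meet in 1. 3a->2: ok.
abbbb: 3b undefined. 3b->0: ok.
All examples now run through 4 states with every (state, symbol) defined. Accept strings end in {1}, Reject strings end in {0,2,3}; accept={1}.

states=4 start=0 accept={1} delta: 0a->0 0b->1 1a->0 1b->2 2a->0 2b->3 3a->2 3b->0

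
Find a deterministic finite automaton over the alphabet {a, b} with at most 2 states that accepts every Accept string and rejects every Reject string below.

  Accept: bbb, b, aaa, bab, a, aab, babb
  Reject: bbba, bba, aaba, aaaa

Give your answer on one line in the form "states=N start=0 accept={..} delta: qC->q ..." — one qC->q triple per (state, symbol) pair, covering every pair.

states=2 start=0 accept={1} delta: 0a->1 0b->1 1a->0 1b->1

Grow the machine one transition at a time. Run the examples from 0; the earliest place one falls off (shortest prefix, ties alphabetical) gets sent to the lowest-numbered state that keeps every Accept/Reject pair distinguishable — a pair clashes when both reach the same state with identical unread suffix — and to a fresh state only if none does.
a: 0a undefined. 0a->0: no, aaa/aaaa meet in 0. Open state 1: 0a->1.
b: 0b undefined. 0b->0: no, a/bbba meet in 1. 0b->1: ok.
aa: 1a undefined. 1a->0: ok.
bb: 1b undefined. 1b->0: no, bbb/bba meet in 1. 1b->1: ok.
All examples now run through 2 states with every (state, symbol) defined. Accept strings end in {1}, Reject strings end in {0}; accept={1}.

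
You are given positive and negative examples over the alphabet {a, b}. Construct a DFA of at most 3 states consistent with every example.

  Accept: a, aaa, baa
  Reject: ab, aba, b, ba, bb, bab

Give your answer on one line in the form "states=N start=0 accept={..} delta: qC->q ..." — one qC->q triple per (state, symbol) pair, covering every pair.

states=3 start=0 accept={0} delta: 0a->0 0b->1 1a->2 1b->1 2a->0 2b->1

State merging on the prefix tree: take the shortest (then alphabetical) example prefix whose next move is undefined and point that move at state 0, else 1, else 2, ...; a target is out if some Accept/Reject pair would then sit in one state with the same input left (inseparable). If every existing state is out, open a new one.
a: 0a undefined. 0a->0: ok.
b: 0b undefined. 0b->0: no, a/ab meet in 0. Open state 1: 0b->1.
ba: 1a undefined. 1a->0: no, a/aba meet in 0. 1a->1: no, baa/ab meet in 1. Open state 2: 1a->2.
bb: 1b undefined. 1b->0: no, a/bb meet in 0. 1b->1: ok.
baa: 2a undefined. 2a->0: ok.
bab: 2b undefined. 2b->0: no, a/bab meet in 0. 2b->1: ok.
All examples now run through 3 states with every (state, symbol) defined. Accept strings end in {0}, Reject strings end in {1,2}; accept={0}.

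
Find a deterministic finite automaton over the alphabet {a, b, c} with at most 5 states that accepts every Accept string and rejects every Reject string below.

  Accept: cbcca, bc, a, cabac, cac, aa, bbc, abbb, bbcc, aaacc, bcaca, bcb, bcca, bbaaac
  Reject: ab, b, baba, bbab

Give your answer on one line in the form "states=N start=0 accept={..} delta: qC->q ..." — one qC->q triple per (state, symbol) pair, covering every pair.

states=4 start=0 accept={0,2} delta: 0a->0 0b->1 0c->0 1a->1 1b->2 1c->2 2a->3 2b->0 2c->0 3a->0 3b->1 3c->0

Grow the machine one transition at a time. Run the examples from 0; the earliest place one falls off (shortest prefix, ties alphabetical) gets sent to the lowest-numbered state that keeps every Accept/Reject pair distinguishable — a pair clashes when both reach the same state with identical unread suffix — and to a fresh state only if none does.
a: 0a undefined. 0a->0: ok.
b: 0b undefined. 0b->0: no, a/ab meet in 0. Open state 1: 0b->1.
c: 0c undefined. 0c->0: ok.
ba: 1a undefined. 1a->0: no, a/baba meet in 0. 1a->1: ok.
bb: 1b undefined. 1b->0: no, a/baba meet in 0. 1b->1: no, abbb/ab meet in 1. Open state 2: 1b->2.
bc: 1c undefined. 1c->0: no, bcb/ab meet in 1. 1c->1: no, cbcca/ab meet in 1. 1c->2: ok.
bba: 2a undefined. 2a->0: no, a/baba meet in 0. 2a->1: no, bc/bbab meet in 2. 2a->2: no, bc/baba meet in 2. Open state 3: 2a->3.
bbc: 2c undefined. 2c->0: ok.
bcb: 2b undefined. 2b->0: ok.
bbaa: 3a undefined. 3a->0: ok.
bbab: 3b undefined. 3b->0: no, cbcca/bbab meet in 0. 3b->1: ok.
bcac: 3c undefined. 3c->0: ok.
All examples now run through 4 states with every (state, symbol) defined. Accept strings end in {0,2}, Reject strings end in {1,3}; accept={0,2}.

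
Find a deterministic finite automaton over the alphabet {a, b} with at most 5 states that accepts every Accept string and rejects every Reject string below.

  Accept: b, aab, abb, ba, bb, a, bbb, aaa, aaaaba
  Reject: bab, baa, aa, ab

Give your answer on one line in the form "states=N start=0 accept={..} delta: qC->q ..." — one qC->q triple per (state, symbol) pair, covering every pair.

states=3 start=0 accept={0,1} delta: 0a->1 0b->0 1a->2 1b->2 2a->0 2b->0

Fold the examples into a partial DFA from state 0: repeatedly fix the first undefined (state, symbol) met by the shortest-then-alphabetical prefix, trying targets in increasing order and rejecting any under which an Accept and a Reject string meet in one state with the same remainder; add a state when all current targets are rejected. Accepting states are where Accept strings end.
a: 0a undefined. 0a->0: no, b/ab meet in 0 with "b" left. Open state 1: 0a->1.
b: 0b undefined. 0b->0: ok.
aa: 1a undefined. 1a->0: no, b/baa meet in 0. 1a->1: no, aab/bab meet in 1 with "b" left. Open state 2: 1a->2.
ab: 1b undefined. 1b->0: no, b/bab meet in 0. 1b->1: no, abb/bab meet in 1. 1b->2: ok.
aaa: 2a undefined. 2a->0: ok.
aab: 2b undefined. 2b->0: ok.
All examples now run through 3 states with every (state, symbol) defined. Accept strings end in {0,1}, Reject strings end in {2}; accept={0,1}.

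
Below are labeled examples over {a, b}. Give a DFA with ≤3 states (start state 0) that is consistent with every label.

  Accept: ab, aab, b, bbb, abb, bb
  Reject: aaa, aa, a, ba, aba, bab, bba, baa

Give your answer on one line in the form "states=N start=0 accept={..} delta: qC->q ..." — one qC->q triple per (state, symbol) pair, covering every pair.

states=3 start=0 accept={1} delta: 0a->0 0b->1 1a->2 1b->1 2a->0 2b->0

Grow the machine one transition at a time. Run the examples from 0; the earliest place one falls off (shortest prefix, ties alphabetical) gets sent to the lowest-numbered state that keeps every Accept/Reject pair distinguishable — a pair clashes when both reach the same state with identical unread suffix — and to a fresh state only if none does.
a: 0a undefined. 0a->0: ok.
b: 0b undefined. 0b->0: no, ab/aaa meet in 0. Open state 1: 0b->1.
ba: 1a undefined. 1a->0: no, ab/bab meet in 1. 1a->1: no, ab/ba meet in 1. Open state 2: 1a->2.
bb: 1b undefined. 1b->0: no, abb/aaa meet in 0. 1b->1: ok.
baa: 2a undefined. 2a->0: ok.
bab: 2b undefined. 2b->0: ok.
All examples now run through 3 states with every (state, symbol) defined. Accept strings end in {1}, Reject strings end in {0,2}; accept={1}.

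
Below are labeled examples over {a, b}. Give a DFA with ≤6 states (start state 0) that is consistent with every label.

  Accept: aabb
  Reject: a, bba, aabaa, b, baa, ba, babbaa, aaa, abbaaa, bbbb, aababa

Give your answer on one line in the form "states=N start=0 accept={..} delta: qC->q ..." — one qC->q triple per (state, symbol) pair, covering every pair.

Grow the machine one transition at a time. Run the examples from 0; the earliest place one falls off (shortest prefix, ties alphabetical) gets sent to the lowest-numbered state that keeps every Accept/Reject pair distinguishable — a pair clashes when both reach the same state with identical unread suffix — and to a fresh state only if none does.
a: 0a undefined. 0a->0: ok.
b: 0b undefined. 0b->0: no, aabb/a meet in 0. Open state 1: 0b->1.
ba: 1a undefined. 1a->0: ok.
bb: 1b undefined. 1b->0: no, aabb/a meet in 0. 1b->1: no, aabb/b meet in 1. Open state 2: 1b->2.
bba: 2a undefined. 2a->0: ok.
bbb: 2b undefined. 2b->0: ok.
All examples now run through 3 states with every (state, symbol) defined. Accept strings end in {2}, Reject strings end in {0,1}; accept={2}.

states=3 start=0 accept={2} delta: 0a->0 0b->1 1a->0 1b->2 2a->0 2b->0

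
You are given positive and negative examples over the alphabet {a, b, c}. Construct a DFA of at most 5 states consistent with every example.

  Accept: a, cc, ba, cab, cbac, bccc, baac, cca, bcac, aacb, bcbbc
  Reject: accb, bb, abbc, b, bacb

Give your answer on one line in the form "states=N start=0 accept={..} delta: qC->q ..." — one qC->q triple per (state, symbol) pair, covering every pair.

states=4 start=0 accept={0,2} delta: 0a->0 0b->1 0c->2 1a->2 1b->1 1c->3 2a->2 2b->0 2c->0 3a->0 3b->2 3c->0

State merging on the prefix tree: take the shortest (then alphabetical) example prefix whose next move is undefined and point that move at state 0, else 1, else 2, ...; a target is out if some Accept/Reject pair would then sit in one state with the same input left (inseparable). If every existing state is out, open a new one.
a: 0a undefined. 0a->0: ok.
b: 0b undefined. 0b->0: no, a/bb meet in 0. Open state 1: 0b->1.
c: 0c undefined. 0c->0: no, cab/accb meet in 1. 0c->1: no, aacb/bb meet in 1 with "b" left. Open state 2: 0c->2.
ba: 1a undefined. 1a->0: no, aacb/bacb meet in 2 with "b" left. 1a->1: no, ba/b meet in 1. 1a->2: ok.
bb: 1b undefined. 1b->0: no, a/bb meet in 0. 1b->1: ok.
bc: 1c undefined. 1c->0: no, a/abbc meet in 0. 1c->1: no, bccc/bb meet in 1. 1c->2: no, ba/abbc meet in 2. Open state 3: 1c->3.
ca: 2a undefined. 2a->0: no, cab/bb meet in 1. 2a->1: no, cab/bb meet in 1. 2a->2: ok.
cb: 2b undefined. 2b->0: ok.
cc: 2c undefined. 2c->0: ok.
bca: 3a undefined. 3a->0: ok.
bcb: 3b undefined. 3b->0: no, bcbbc/abbc meet in 3. 3b->1: no, bcbbc/abbc meet in 3. 3b->2: ok.
bcc: 3c undefined. 3c->0: ok.
All examples now run through 4 states with every (state, symbol) defined. Accept strings end in {0,2}, Reject strings end in {1,3}; accept={0,2}.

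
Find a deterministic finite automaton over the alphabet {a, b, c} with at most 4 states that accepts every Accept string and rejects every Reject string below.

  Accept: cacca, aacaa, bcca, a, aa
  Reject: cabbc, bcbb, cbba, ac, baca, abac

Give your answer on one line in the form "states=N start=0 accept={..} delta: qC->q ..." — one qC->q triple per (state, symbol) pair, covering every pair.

Grow the machine one transition at a time. Run the examples from 0; the earliest place one falls off (shortest prefix, ties alphabetical) gets sent to the lowest-numbered state that keeps every Accept/Reject pair distinguishable — a pair clashes when both reach the same state with identical unread suffix — and to a fresh state only if none does.
a: 0a undefined. 0a->0: ok.
b: 0b undefined. 0b->0: ok.
c: 0c undefined. 0c->0: no, cacca/cabbc meet in 0. Open state 1: 0c->1.
ca: 1a undefined. 1a->0: no, aacaa/baca meet in 0. 1a->1: no, aacaa/ac meet in 1. Open state 2: 1a->2.
cb: 1b undefined. 1b->0: no, a/bcbb meet in 0. 1b->1: ok.
bcc: 1c undefined. 1c->0: ok.
cab: 2b undefined. 2b->0: ok.
cac: 2c undefined. 2c->0: no, cacca/cbba meet in 2. 2c->1: ok.
aacaa: 2a undefined. 2a->0: ok.
All examples now run through 3 states with every (state, symbol) defined. Accept strings end in {0}, Reject strings end in {1,2}; accept={0}.

states=3 start=0 accept={0} delta: 0a->0 0b->0 0c->1 1a->2 1b->1 1c->0 2a->0 2b->0 2c->1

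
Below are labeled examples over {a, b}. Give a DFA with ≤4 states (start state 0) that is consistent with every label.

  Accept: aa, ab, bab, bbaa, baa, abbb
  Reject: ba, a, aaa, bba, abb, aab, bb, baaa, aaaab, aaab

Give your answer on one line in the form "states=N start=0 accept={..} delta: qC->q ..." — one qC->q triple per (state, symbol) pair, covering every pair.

Grow the machine one transition at a time. Run the examples from 0; the earliest place one falls off (shortest prefix, ties alphabetical) gets sent to the lowest-numbered state that keeps every Accept/Reject pair distinguishable — a pair clashes when both reach the same state with identical unread suffix — and to a fresh state only if none does.
a: 0a undefined. 0a->0: no, aa/a meet in 0. Open state 1: 0a->1.
b: 0b undefined. 0b->0: ok.
aa: 1a undefined. 1a->0: no, aa/aab meet in 0. 1a->1: no, aa/ba meet in 1. Open state 2: 1a->2.
ab: 1b undefined. 1b->0: no, ab/abb meet in 0. 1b->1: no, ab/ba meet in 1. 1b->2: ok.
aaa: 2a undefined. 2a->0: no, aa/aaaab meet in 2. 2a->1: no, aa/aaab meet in 2. 2a->2: no, aa/aaa meet in 2. Open state 3: 2a->3.
aab: 2b undefined. 2b->0: no, abbb/abb meet in 0. 2b->1: ok.
aaaa: 3a undefined. 3a->0: ok.
aaab: 3b undefined. 3b->0: ok.
All examples now run through 4 states with every (state, symbol) defined. Accept strings end in {2}, Reject strings end in {0,1,3}; accept={2}.

states=4 start=0 accept={2} delta: 0a->1 0b->0 1a->2 1b->2 2a->3 2b->1 3a->0 3b->0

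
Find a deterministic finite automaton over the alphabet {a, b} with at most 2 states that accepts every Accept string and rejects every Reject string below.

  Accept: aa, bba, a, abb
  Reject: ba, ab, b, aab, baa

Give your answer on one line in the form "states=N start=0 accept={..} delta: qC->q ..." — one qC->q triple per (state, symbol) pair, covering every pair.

State merging on the prefix tree: take the shortest (then alphabetical) example prefix whose next move is undefined and point that move at state 0, else 1, else 2, ...; a target is out if some Accept/Reject pair would then sit in one state with the same input left (inseparable). If every existing state is out, open a new one.
a: 0a undefined. 0a->0: ok.
b: 0b undefined. 0b->0: no, aa/ba meet in 0. Open state 1: 0b->1.
ba: 1a undefined. 1a->0: no, aa/ba meet in 0. 1a->1: ok.
bb: 1b undefined. 1b->0: ok.
All examples now run through 2 states with every (state, symbol) defined. Accept strings end in {0}, Reject strings end in {1}; accept={0}.

states=2 start=0 accept={0} delta: 0a->0 0b->1 1a->1 1b->0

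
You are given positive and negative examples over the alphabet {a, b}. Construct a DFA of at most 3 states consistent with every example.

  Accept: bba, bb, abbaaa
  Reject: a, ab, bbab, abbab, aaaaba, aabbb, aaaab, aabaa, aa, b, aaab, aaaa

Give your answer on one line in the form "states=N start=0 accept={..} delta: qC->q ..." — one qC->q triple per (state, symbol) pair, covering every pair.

states=3 start=0 accept={2} delta: 0a->0 0b->1 1a->0 1b->2 2a->2 2b->0

State merging on the prefix tree: take the shortest (then alphabetical) example prefix whose next move is undefined and point that move at state 0, else 1, else 2, ...; a target is out if some Accept/Reject pair would then sit in one state with the same input left (inseparable). If every existing state is out, open a new one.
a: 0a undefined. 0a->0: ok.
b: 0b undefined. 0b->0: no, bba/a meet in 0. Open state 1: 0b->1.
bb: 1b undefined. 1b->0: no, bba/a meet in 0. 1b->1: no, bba/aaaaba meet in 1 with "a" left. Open state 2: 1b->2.
bba: 2a undefined. 2a->0: no, bba/a meet in 0. 2a->1: no, bba/ab meet in 1. 2a->2: ok.
aaba: 1a undefined. 1a->0: ok.
bbab: 2b undefined. 2b->0: ok.
All examples now run through 3 states with every (state, symbol) defined. Accept strings end in {2}, Reject strings end in {0,1}; accept={2}.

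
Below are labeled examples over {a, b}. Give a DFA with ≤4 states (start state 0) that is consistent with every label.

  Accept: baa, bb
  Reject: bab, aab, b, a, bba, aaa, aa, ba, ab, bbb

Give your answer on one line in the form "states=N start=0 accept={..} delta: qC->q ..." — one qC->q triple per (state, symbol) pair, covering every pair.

states=4 start=0 accept={3} delta: 0a->0 0b->1 1a->2 1b->3 2a->3 2b->0 3a->0 3b->0

Fold the examples into a partial DFA from state 0: repeatedly fix the first undefined (state, symbol) met by the shortest-then-alphabetical prefix, trying targets in increasing order and rejecting any under which an Accept and a Reject string meet in one state with the same remainder; add a state when all current targets are rejected. Accepting states are where Accept strings end.
a: 0a undefined. 0a->0: ok.
b: 0b undefined. 0b->0: no, baa/bab meet in 0. Open state 1: 0b->1.
ba: 1a undefined. 1a->0: no, baa/a meet in 0. 1a->1: no, baa/aab meet in 1. Open state 2: 1a->2.
bb: 1b undefined. 1b->0: no, bb/a meet in 0. 1b->1: no, bb/aab meet in 1. 1b->2: no, baa/bba meet in 2 with "a" left. Open state 3: 1b->3.
baa: 2a undefined. 2a->0: no, baa/a meet in 0. 2a->1: no, baa/aab meet in 1. 2a->2: no, baa/ba meet in 2. 2a->3: ok.
bab: 2b undefined. 2b->0: ok.
bba: 3a undefined. 3a->0: ok.
bbb: 3b undefined. 3b->0: ok.
All examples now run through 4 states with every (state, symbol) defined. Accept strings end in {3}, Reject strings end in {0,1,2}; accept={3}.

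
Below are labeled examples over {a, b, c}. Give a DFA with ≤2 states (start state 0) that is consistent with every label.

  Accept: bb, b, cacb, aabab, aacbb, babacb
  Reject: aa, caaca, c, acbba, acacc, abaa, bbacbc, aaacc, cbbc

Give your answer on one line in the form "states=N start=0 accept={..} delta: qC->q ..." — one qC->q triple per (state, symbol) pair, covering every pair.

Fold the examples into a partial DFA from state 0: repeatedly fix the first undefined (state, symbol) met by the shortest-then-alphabetical prefix, trying targets in increasing order and rejecting any under which an Accept and a Reject string meet in one state with the same remainder; add a state when all current targets are rejected. Accepting states are where Accept strings end.
a: 0a undefined. 0a->0: ok.
b: 0b undefined. 0b->0: no, bb/aa meet in 0. Open state 1: 0b->1.
c: 0c undefined. 0c->0: ok.
ba: 1a undefined. 1a->0: ok.
bb: 1b undefined. 1b->0: no, bb/aa meet in 0. 1b->1: ok.
cbbc: 1c undefined. 1c->0: ok.
All examples now run through 2 states with every (state, symbol) defined. Accept strings end in {1}, Reject strings end in {0}; accept={1}.

states=2 start=0 accept={1} delta: 0a->0 0b->1 0c->0 1a->0 1b->1 1c->0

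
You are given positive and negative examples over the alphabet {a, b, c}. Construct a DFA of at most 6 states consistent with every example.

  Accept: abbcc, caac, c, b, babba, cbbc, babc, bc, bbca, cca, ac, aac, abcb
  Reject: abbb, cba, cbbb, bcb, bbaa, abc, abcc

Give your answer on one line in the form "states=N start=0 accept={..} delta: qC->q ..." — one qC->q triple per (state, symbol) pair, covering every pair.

State merging on the prefix tree: take the shortest (then alphabetical) example prefix whose next move is undefined and point that move at state 0, else 1, else 2, ...; a target is out if some Accept/Reject pair would then sit in one state with the same input left (inseparable). If every existing state is out, open a new one.
a: 0a undefined. 0a->0: no, bc/abc meet in 0 with "bc" left. Open state 1: 0a->1.
b: 0b undefined. 0b->0: no, babc/abc meet in 1 with "bc" left. 0b->1: ok.
c: 0c undefined. 0c->0: no, cbbc/abc meet in 1 with "bc" left. 0c->1: ok.
aa: 1a undefined. 1a->0: no, babba/cba meet in 1 with "ba" left. 1a->1: no, babc/abc meet in 1 with "bc" left. Open state 2: 1a->2.
ab: 1b undefined. 1b->0: no, c/cba meet in 1. 1b->1: no, abbcc/abcc meet in 1 with "cc" left. 1b->2: no, aac/abc meet in 2 with "c" left. Open state 3: 1b->3.
ac: 1c undefined. 1c->0: no, c/bcb meet in 1. 1c->1: ok.
aac: 2c undefined. 2c->0: ok.
abb: 3b undefined. 3b->0: no, abbcc/abbb meet in 1. 3b->1: ok.
abc: 3c undefined. 3c->0: no, abbcc/abcc meet in 1. 3c->1: no, abbcc/abc meet in 1. 3c->2: no, cca/abc meet in 2. 3c->3: no, bbca/cba meet in 3 with "a" left. Open state 4: 3c->4.
bab: 2b undefined. 2b->0: ok.
bba: 3a undefined. 3a->0: no, abbcc/bbaa meet in 1. 3a->1: no, abbcc/cba meet in 1. 3a->2: no, babba/cba meet in 2. 3a->3: ok.
caa: 2a undefined. 2a->0: ok.
abcb: 4b undefined. 4b->0: ok.
abcc: 4c undefined. 4c->0: no, aac/abcc meet in 0. 4c->1: no, abbcc/abcc meet in 1. 4c->2: no, babba/abcc meet in 2. 4c->3: ok.
bbca: 4a undefined. 4a->0: ok.
All examples now run through 5 states with every (state, symbol) defined. Accept strings end in {0,1,2}, Reject strings end in {3,4}; accept={0,1,2}.

states=5 start=0 accept={0,1,2} delta: 0a->1 0b->1 0c->1 1a->2 1b->3 1c->1 2a->0 2b->0 2c->0 3a->3 3b->1 3c->4 4a->0 4b->0 4c->3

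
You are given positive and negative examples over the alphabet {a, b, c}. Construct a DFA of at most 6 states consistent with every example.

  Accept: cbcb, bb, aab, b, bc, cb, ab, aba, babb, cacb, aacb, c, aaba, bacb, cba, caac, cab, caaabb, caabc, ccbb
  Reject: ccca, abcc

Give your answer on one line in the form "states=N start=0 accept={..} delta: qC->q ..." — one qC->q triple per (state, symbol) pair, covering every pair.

states=3 start=0 accept={0,1} delta: 0a->0 0b->0 0c->1 1a->0 1b->0 1c->2 2a->2 2b->0 2c->2

Grow the machine one transition at a time. Run the examples from 0; the earliest place one falls off (shortest prefix, ties alphabetical) gets sent to the lowest-numbered state that keeps every Accept/Reject pair distinguishable — a pair clashes when both reach the same state with identical unread suffix — and to a fresh state only if none does.
a: 0a undefined. 0a->0: ok.
b: 0b undefined. 0b->0: ok.
c: 0c undefined. 0c->0: no, cbcb/ccca meet in 0. Open state 1: 0c->1.
ca: 1a undefined. 1a->0: ok.
cb: 1b undefined. 1b->0: ok.
cc: 1c undefined. 1c->0: no, cbcb/ccca meet in 0. 1c->1: no, cbcb/ccca meet in 0. Open state 2: 1c->2.
ccb: 2b undefined. 2b->0: ok.
ccc: 2c undefined. 2c->0: no, cbcb/ccca meet in 0. 2c->1: no, cbcb/ccca meet in 0. 2c->2: ok.
ccca: 2a undefined. 2a->0: no, cbcb/ccca meet in 0. 2a->1: no, bc/ccca meet in 1. 2a->2: ok.
All examples now run through 3 states with every (state, symbol) defined. Accept strings end in {0,1}, Reject strings end in {2}; accept={0,1}.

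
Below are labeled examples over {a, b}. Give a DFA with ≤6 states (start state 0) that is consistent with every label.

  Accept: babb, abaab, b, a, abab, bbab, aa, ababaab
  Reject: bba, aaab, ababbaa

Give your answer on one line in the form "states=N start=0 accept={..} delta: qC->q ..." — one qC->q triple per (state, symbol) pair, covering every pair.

states=4 start=0 accept={1,3} delta: 0a->1 0b->1 1a->1 1b->2 2a->2 2b->3 3a->2 3b->2

State merging on the prefix tree: take the shortest (then alphabetical) example prefix whose next move is undefined and point that move at state 0, else 1, else 2, ...; a target is out if some Accept/Reject pair would then sit in one state with the same input left (inseparable). If every existing state is out, open a new one.
a: 0a undefined. 0a->0: no, b/aaab meet in 0 with "b" left. Open state 1: 0a->1.
b: 0b undefined. 0b->0: no, a/bba meet in 1. 0b->1: ok.
aa: 1a undefined. 1a->0: no, babb/aaab meet in 1 with "b" left. 1a->1: ok.
ab: 1b undefined. 1b->0: no, babb/bba meet in 1. 1b->1: no, babb/bba meet in 1. Open state 2: 1b->2.
aba: 2a undefined. 2a->0: no, abaab/aaab meet in 2. 2a->1: no, abaab/aaab meet in 2. 2a->2: ok.
abab: 2b undefined. 2b->0: no, b/ababbaa meet in 1. 2b->1: no, ababaab/bba meet in 2. 2b->2: no, babb/bba meet in 2. Open state 3: 2b->3.
ababa: 3a undefined. 3a->0: no, ababaab/bba meet in 2. 3a->1: no, ababaab/bba meet in 2. 3a->2: ok.
ababb: 3b undefined. 3b->0: no, b/ababbaa meet in 1. 3b->1: no, b/ababbaa meet in 1. 3b->2: ok.
All examples now run through 4 states with every (state, symbol) defined. Accept strings end in {1,3}, Reject strings end in {2}; accept={1,3}.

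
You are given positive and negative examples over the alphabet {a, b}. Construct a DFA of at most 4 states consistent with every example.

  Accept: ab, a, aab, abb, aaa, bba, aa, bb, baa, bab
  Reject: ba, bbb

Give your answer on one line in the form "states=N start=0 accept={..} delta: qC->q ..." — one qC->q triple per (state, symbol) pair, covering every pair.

states=4 start=0 accept={0,1,3} delta: 0a->0 0b->1 1a->2 1b->3 2a->0 2b->0 3a->0 3b->2

Fold the examples into a partial DFA from state 0: repeatedly fix the first undefined (state, symbol) met by the shortest-then-alphabetical prefix, trying targets in increasing order and rejecting any under which an Accept and a Reject string meet in one state with the same remainder; add a state when all current targets are rejected. Accepting states are where Accept strings end.
a: 0a undefined. 0a->0: ok.
b: 0b undefined. 0b->0: no, ab/ba meet in 0. Open state 1: 0b->1.
ba: 1a undefined. 1a->0: no, a/ba meet in 0. 1a->1: no, ab/ba meet in 1. Open state 2: 1a->2.
bb: 1b undefined. 1b->0: no, ab/bbb meet in 1. 1b->1: no, ab/bbb meet in 1. 1b->2: no, abb/ba meet in 2. Open state 3: 1b->3.
baa: 2a undefined. 2a->0: ok.
bab: 2b undefined. 2b->0: ok.
bba: 3a undefined. 3a->0: ok.
bbb: 3b undefined. 3b->0: no, a/bbb meet in 0. 3b->1: no, ab/bbb meet in 1. 3b->2: ok.
All examples now run through 4 states with every (state, symbol) defined. Accept strings end in {0,1,3}, Reject strings end in {2}; accept={0,1,3}.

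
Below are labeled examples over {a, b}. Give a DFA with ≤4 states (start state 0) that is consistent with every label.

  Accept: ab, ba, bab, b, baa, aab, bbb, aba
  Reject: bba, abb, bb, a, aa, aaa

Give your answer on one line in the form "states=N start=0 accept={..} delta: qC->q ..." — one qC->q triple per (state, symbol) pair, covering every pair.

State merging on the prefix tree: take the shortest (then alphabetical) example prefix whose next move is undefined and point that move at state 0, else 1, else 2, ...; a target is out if some Accept/Reject pair would then sit in one state with the same input left (inseparable). If every existing state is out, open a new one.
a: 0a undefined. 0a->0: ok.
b: 0b undefined. 0b->0: no, ab/bba meet in 0. Open state 1: 0b->1.
ba: 1a undefined. 1a->0: no, ba/a meet in 0. 1a->1: no, bab/abb meet in 1 with "b" left. Open state 2: 1a->2.
bb: 1b undefined. 1b->0: ok.
baa: 2a undefined. 2a->0: no, baa/bba meet in 0. 2a->1: ok.
bab: 2b undefined. 2b->0: no, bab/bba meet in 0. 2b->1: ok.
All examples now run through 3 states with every (state, symbol) defined. Accept strings end in {1,2}, Reject strings end in {0}; accept={1,2}.

states=3 start=0 accept={1,2} delta: 0a->0 0b->1 1a->2 1b->0 2a->1 2b->1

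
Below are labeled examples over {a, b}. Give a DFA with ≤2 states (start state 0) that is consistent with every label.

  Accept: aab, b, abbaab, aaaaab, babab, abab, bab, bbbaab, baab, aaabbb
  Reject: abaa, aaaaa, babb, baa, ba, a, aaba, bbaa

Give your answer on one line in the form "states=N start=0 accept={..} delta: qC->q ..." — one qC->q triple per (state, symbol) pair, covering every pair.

State merging on the prefix tree: take the shortest (then alphabetical) example prefix whose next move is undefined and point that move at state 0, else 1, else 2, ...; a target is out if some Accept/Reject pair would then sit in one state with the same input left (inseparable). If every existing state is out, open a new one.
a: 0a undefined. 0a->0: ok.
b: 0b undefined. 0b->0: no, aab/abaa meet in 0. Open state 1: 0b->1.
ba: 1a undefined. 1a->0: ok.
bb: 1b undefined. 1b->0: ok.
All examples now run through 2 states with every (state, symbol) defined. Accept strings end in {1}, Reject strings end in {0}; accept={1}.

states=2 start=0 accept={1} delta: 0a->0 0b->1 1a->0 1b->0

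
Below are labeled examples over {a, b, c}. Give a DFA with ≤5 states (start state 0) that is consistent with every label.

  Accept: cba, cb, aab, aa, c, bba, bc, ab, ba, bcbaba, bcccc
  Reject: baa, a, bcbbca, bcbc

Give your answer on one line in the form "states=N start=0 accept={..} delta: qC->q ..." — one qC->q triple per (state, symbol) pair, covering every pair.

states=4 start=0 accept={2,3} delta: 0a->1 0b->1 0c->2 1a->2 1b->3 1c->2 2a->0 2b->3 2c->2 3a->2 3b->0 3c->0

State merging on the prefix tree: take the shortest (then alphabetical) example prefix whose next move is undefined and point that move at state 0, else 1, else 2, ...; a target is out if some Accept/Reject pair would then sit in one state with the same input left (inseparable). If every existing state is out, open a new one.
a: 0a undefined. 0a->0: no, aa/a meet in 0. Open state 1: 0a->1.
b: 0b undefined. 0b->0: no, aa/baa meet in 1 with "a" left. 0b->1: ok.
c: 0c undefined. 0c->0: no, cb/a meet in 1. 0c->1: no, c/a meet in 1. Open state 2: 0c->2.
aa: 1a undefined. 1a->0: no, aab/baa meet in 1. 1a->1: no, aa/baa meet in 1. 1a->2: ok.
ab: 1b undefined. 1b->0: no, bba/a meet in 1. 1b->1: no, ab/a meet in 1. 1b->2: no, bba/baa meet in 2 with "a" left. Open state 3: 1b->3.
bc: 1c undefined. 1c->0: no, bc/bcbc meet in 0. 1c->1: no, bc/a meet in 1. 1c->2: ok.
cb: 2b undefined. 2b->0: no, cba/a meet in 1. 2b->1: no, cba/bcbc meet in 2. 2b->2: no, cba/baa meet in 2 with "a" left. 2b->3: ok.
baa: 2a undefined. 2a->0: ok.
bba: 3a undefined. 3a->0: no, cba/baa meet in 0. 3a->1: no, cba/a meet in 1. 3a->2: ok.
bcc: 2c undefined. 2c->0: no, bcccc/baa meet in 0. 2c->1: no, bcccc/a meet in 1. 2c->2: ok.
bcbb: 3b undefined. 3b->0: ok.
bcbc: 3c undefined. 3c->0: ok.
All examples now run through 4 states with every (state, symbol) defined. Accept strings end in {2,3}, Reject strings end in {0,1}; accept={2,3}.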